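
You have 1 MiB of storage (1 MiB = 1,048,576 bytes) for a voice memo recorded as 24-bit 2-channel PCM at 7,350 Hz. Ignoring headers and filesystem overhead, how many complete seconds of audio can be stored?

Uncompressed byte rate = 7,350 × 3 × 2 = 44,100 bytes/s.
Capacity = 1 × 1,048,576 = 1,048,576 bytes.
1,048,576 / 44,100 ≈ 23.78 s → 23 seconds.

23 seconds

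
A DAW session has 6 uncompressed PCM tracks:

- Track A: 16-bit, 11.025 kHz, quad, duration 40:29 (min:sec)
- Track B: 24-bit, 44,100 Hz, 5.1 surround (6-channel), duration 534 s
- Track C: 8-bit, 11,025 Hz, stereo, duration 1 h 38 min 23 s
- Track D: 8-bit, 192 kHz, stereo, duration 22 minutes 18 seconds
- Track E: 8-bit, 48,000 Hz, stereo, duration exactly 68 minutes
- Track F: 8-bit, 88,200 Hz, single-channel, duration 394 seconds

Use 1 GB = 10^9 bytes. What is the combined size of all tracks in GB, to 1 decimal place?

Track A: 40:29 (min:sec) = 2,429 s; 11,025 × 2,429 × 2 × 4 = 214,237,800 bytes.
Track B: 44,100 × 534 × 3 × 6 = 423,889,200 bytes.
Track C: 1 h 38 min 23 s = 5,903 s; 11,025 × 5,903 × 1 × 2 = 130,161,150 bytes.
Track D: 22 minutes 18 seconds = 1,338 s; 192,000 × 1,338 × 1 × 2 = 513,792,000 bytes.
Track E: exactly 68 minutes = 4,080 s; 48,000 × 4,080 × 1 × 2 = 391,680,000 bytes.
Track F: 88,200 × 394 × 1 × 1 = 34,750,800 bytes.
Total = 1,708,510,950 bytes = 1.7 GB.

1.7 GB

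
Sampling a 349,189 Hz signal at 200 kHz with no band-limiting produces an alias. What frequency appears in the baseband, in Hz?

50,811 Hz

Nyquist = 200,000/2 = 100,000 Hz; 349,189 Hz exceeds it.
Alias = |349,189 − 2×200,000| = |349,189 − 400,000| = 50,811 Hz.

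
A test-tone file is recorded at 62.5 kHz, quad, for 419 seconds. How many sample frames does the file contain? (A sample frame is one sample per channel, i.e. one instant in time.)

26,187,500 sample frames

62,500 samples/s × 419 s = 26,187,500 frames.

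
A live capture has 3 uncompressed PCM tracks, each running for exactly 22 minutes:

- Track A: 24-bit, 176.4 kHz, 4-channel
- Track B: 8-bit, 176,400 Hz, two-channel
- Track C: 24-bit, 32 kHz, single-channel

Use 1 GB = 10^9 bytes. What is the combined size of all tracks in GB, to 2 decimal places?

3.39 GB

exactly 22 minutes = 1,320 s.
Track A: 176,400 × 1,320 × 3 × 4 = 2,794,176,000 bytes.
Track B: 176,400 × 1,320 × 1 × 2 = 465,696,000 bytes.
Track C: 32,000 × 1,320 × 3 × 1 = 126,720,000 bytes.
Total = 3,386,592,000 bytes = 3.39 GB.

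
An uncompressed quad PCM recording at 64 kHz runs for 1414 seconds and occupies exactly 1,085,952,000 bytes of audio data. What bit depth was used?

Bytes per sample = 1,085,952,000 / (64,000 × 1,414 × 4) = 1,085,952,000 / 361,984,000 = 3.
Bit depth = 3 × 8 = 24 bits.

24 bits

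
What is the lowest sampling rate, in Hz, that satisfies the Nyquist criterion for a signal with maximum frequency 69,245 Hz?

Minimum sample rate = 2 × 69,245 Hz = 138,490 Hz.

138,490 Hz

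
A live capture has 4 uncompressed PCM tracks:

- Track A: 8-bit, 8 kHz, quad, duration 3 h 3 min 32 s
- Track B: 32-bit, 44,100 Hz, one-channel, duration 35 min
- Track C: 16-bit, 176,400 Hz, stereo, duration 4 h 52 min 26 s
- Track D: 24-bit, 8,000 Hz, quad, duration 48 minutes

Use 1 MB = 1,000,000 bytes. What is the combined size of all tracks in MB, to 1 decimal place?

Track A: 3 h 3 min 32 s = 11,012 s; 8,000 × 11,012 × 1 × 4 = 352,384,000 bytes.
Track B: 35 min = 2,100 s; 44,100 × 2,100 × 4 × 1 = 370,440,000 bytes.
Track C: 4 h 52 min 26 s = 17,546 s; 176,400 × 17,546 × 2 × 2 = 12,380,457,600 bytes.
Track D: 48 minutes = 2,880 s; 8,000 × 2,880 × 3 × 4 = 276,480,000 bytes.
Total = 13,379,761,600 bytes = 13379.8 MB.

13379.8 MB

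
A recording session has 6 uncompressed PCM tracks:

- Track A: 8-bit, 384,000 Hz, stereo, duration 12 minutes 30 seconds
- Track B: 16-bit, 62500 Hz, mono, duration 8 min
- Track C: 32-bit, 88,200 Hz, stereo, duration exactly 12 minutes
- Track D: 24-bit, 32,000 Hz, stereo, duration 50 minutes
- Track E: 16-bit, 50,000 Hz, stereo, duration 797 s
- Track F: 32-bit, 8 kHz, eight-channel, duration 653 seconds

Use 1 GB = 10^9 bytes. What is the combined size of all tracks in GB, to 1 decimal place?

2.0 GB

Track A: 12 minutes 30 seconds = 750 s; 384,000 × 750 × 1 × 2 = 576,000,000 bytes.
Track B: 8 min = 480 s; 62,500 × 480 × 2 × 1 = 60,000,000 bytes.
Track C: exactly 12 minutes = 720 s; 88,200 × 720 × 4 × 2 = 508,032,000 bytes.
Track D: 50 minutes = 3,000 s; 32,000 × 3,000 × 3 × 2 = 576,000,000 bytes.
Track E: 50,000 × 797 × 2 × 2 = 159,400,000 bytes.
Track F: 8,000 × 653 × 4 × 8 = 167,168,000 bytes.
Total = 2,046,600,000 bytes = 2.0 GB.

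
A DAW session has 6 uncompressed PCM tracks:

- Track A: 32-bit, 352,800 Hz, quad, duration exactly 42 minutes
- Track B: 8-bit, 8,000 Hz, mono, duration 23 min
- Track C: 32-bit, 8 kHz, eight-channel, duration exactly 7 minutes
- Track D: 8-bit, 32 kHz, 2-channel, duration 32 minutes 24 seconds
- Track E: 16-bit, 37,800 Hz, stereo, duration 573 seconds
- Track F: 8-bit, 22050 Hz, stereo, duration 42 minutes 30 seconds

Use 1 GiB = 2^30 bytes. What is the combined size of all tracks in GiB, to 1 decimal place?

Track A: exactly 42 minutes = 2,520 s; 352,800 × 2,520 × 4 × 4 = 14,224,896,000 bytes.
Track B: 23 min = 1,380 s; 8,000 × 1,380 × 1 × 1 = 11,040,000 bytes.
Track C: exactly 7 minutes = 420 s; 8,000 × 420 × 4 × 8 = 107,520,000 bytes.
Track D: 32 minutes 24 seconds = 1,944 s; 32,000 × 1,944 × 1 × 2 = 124,416,000 bytes.
Track E: 37,800 × 573 × 2 × 2 = 86,637,600 bytes.
Track F: 42 minutes 30 seconds = 2,550 s; 22,050 × 2,550 × 1 × 2 = 112,455,000 bytes.
Total = 14,666,964,600 bytes = 13.7 GiB.

13.7 GiB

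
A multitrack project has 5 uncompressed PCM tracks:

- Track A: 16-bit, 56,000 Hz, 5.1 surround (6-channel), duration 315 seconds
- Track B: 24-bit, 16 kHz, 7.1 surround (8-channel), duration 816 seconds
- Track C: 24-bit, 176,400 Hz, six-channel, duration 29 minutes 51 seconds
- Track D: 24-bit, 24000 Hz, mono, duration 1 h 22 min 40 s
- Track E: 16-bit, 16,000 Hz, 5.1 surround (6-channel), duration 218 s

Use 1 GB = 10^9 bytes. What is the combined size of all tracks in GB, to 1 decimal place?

Track A: 56,000 × 315 × 2 × 6 = 211,680,000 bytes.
Track B: 16,000 × 816 × 3 × 8 = 313,344,000 bytes.
Track C: 29 minutes 51 seconds = 1,791 s; 176,400 × 1,791 × 3 × 6 = 5,686,783,200 bytes.
Track D: 1 h 22 min 40 s = 4,960 s; 24,000 × 4,960 × 3 × 1 = 357,120,000 bytes.
Track E: 16,000 × 218 × 2 × 6 = 41,856,000 bytes.
Total = 6,610,783,200 bytes = 6.6 GB.

6.6 GB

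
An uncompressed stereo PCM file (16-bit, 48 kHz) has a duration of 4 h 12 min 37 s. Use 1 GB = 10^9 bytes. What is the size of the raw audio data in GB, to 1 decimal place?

2.9 GB

Duration = 4 h 12 min 37 s = 15,157 s.
Bytes = 48,000 samples/s × 15,157 s × 2 bytes/sample × 2 ch = 2,910,144,000 bytes.
2,910,144,000 / 1,000,000,000 = 2.9 GB.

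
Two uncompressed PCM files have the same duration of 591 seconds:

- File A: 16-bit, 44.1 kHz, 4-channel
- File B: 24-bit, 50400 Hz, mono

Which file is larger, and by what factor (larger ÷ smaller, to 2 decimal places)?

File A: 44,100 × 2 × 4 = 352,800 bytes/s.
File B: 50,400 × 3 × 1 = 151,200 bytes/s.
File A is larger; ratio = 208,504,800 / 89,359,200 = 2.33.

File A, by a factor of 2.33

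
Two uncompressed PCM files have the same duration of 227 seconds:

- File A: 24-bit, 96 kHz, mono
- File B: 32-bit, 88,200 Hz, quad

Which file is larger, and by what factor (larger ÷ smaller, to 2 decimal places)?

File A: 96,000 × 3 × 1 = 288,000 bytes/s.
File B: 88,200 × 4 × 4 = 1,411,200 bytes/s.
File B is larger; ratio = 320,342,400 / 65,376,000 = 4.90.

File B, by a factor of 4.90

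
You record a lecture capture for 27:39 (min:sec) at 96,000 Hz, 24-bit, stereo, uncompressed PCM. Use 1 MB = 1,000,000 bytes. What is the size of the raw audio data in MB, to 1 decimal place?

955.6 MB

Duration = 27:39 (min:sec) = 1,659 s.
Bytes = 96,000 samples/s × 1,659 s × 3 bytes/sample × 2 ch = 955,584,000 bytes.
955,584,000 / 1,000,000 = 955.6 MB.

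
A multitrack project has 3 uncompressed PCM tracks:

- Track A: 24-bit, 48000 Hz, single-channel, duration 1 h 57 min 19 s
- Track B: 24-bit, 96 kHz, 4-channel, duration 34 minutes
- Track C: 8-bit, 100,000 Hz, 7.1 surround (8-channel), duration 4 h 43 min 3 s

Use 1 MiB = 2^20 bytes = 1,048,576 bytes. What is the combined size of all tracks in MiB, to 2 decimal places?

Track A: 1 h 57 min 19 s = 7,039 s; 48,000 × 7,039 × 3 × 1 = 1,013,616,000 bytes.
Track B: 34 minutes = 2,040 s; 96,000 × 2,040 × 3 × 4 = 2,350,080,000 bytes.
Track C: 4 h 43 min 3 s = 16,983 s; 100,000 × 16,983 × 1 × 8 = 13,586,400,000 bytes.
Total = 16,950,096,000 bytes = 16164.87 MiB.

16164.87 MiB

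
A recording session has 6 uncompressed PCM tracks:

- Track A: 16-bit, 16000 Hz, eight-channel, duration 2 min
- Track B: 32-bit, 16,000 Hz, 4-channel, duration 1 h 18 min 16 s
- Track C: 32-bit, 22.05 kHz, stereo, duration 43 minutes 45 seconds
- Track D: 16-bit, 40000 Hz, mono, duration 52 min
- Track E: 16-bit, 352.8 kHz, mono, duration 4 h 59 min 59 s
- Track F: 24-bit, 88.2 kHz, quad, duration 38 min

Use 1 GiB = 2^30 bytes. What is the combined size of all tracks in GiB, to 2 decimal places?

Track A: 2 min = 120 s; 16,000 × 120 × 2 × 8 = 30,720,000 bytes.
Track B: 1 h 18 min 16 s = 4,696 s; 16,000 × 4,696 × 4 × 4 = 1,202,176,000 bytes.
Track C: 43 minutes 45 seconds = 2,625 s; 22,050 × 2,625 × 4 × 2 = 463,050,000 bytes.
Track D: 52 min = 3,120 s; 40,000 × 3,120 × 2 × 1 = 249,600,000 bytes.
Track E: 4 h 59 min 59 s = 17,999 s; 352,800 × 17,999 × 2 × 1 = 12,700,094,400 bytes.
Track F: 38 min = 2,280 s; 88,200 × 2,280 × 3 × 4 = 2,413,152,000 bytes.
Total = 17,058,792,400 bytes = 15.89 GiB.

15.89 GiB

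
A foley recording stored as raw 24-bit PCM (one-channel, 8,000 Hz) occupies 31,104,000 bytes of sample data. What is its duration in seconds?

1,296 seconds

Byte rate = 8,000 × 3 × 1 = 24,000 bytes/s.
Duration = 31,104,000 / 24,000 = 1,296 s.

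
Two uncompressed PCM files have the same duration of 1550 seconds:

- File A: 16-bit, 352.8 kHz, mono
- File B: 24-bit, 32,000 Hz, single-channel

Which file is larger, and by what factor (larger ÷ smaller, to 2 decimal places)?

File A: 352,800 × 2 × 1 = 705,600 bytes/s.
File B: 32,000 × 3 × 1 = 96,000 bytes/s.
File A is larger; ratio = 1,093,680,000 / 148,800,000 = 7.35.

File A, by a factor of 7.35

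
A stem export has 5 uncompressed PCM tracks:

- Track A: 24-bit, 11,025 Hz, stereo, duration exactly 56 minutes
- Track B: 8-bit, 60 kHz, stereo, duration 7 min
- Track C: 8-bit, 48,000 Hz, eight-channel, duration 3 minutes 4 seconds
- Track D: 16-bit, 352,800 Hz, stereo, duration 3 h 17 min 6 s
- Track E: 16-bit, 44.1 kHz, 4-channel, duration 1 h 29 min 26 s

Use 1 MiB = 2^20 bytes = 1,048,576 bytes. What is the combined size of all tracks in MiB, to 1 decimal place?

Track A: exactly 56 minutes = 3,360 s; 11,025 × 3,360 × 3 × 2 = 222,264,000 bytes.
Track B: 7 min = 420 s; 60,000 × 420 × 1 × 2 = 50,400,000 bytes.
Track C: 3 minutes 4 seconds = 184 s; 48,000 × 184 × 1 × 8 = 70,656,000 bytes.
Track D: 3 h 17 min 6 s = 11,826 s; 352,800 × 11,826 × 2 × 2 = 16,688,851,200 bytes.
Track E: 1 h 29 min 26 s = 5,366 s; 44,100 × 5,366 × 2 × 4 = 1,893,124,800 bytes.
Total = 18,925,296,000 bytes = 18048.6 MiB.

18048.6 MiB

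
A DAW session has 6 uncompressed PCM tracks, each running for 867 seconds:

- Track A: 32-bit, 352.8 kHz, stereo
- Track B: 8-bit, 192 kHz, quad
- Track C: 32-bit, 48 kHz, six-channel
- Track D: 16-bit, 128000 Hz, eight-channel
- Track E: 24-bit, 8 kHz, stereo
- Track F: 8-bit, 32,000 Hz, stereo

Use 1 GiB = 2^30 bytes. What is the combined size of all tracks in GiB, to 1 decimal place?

Track A: 352,800 × 867 × 4 × 2 = 2,447,020,800 bytes.
Track B: 192,000 × 867 × 1 × 4 = 665,856,000 bytes.
Track C: 48,000 × 867 × 4 × 6 = 998,784,000 bytes.
Track D: 128,000 × 867 × 2 × 8 = 1,775,616,000 bytes.
Track E: 8,000 × 867 × 3 × 2 = 41,616,000 bytes.
Track F: 32,000 × 867 × 1 × 2 = 55,488,000 bytes.
Total = 5,984,380,800 bytes = 5.6 GiB.

5.6 GiB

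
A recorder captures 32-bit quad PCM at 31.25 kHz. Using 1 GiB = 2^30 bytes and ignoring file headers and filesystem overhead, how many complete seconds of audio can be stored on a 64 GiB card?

Uncompressed byte rate = 31,250 × 4 × 4 = 500,000 bytes/s.
Capacity = 64 × 1,073,741,824 = 68,719,476,736 bytes.
68,719,476,736 / 500,000 ≈ 137438.95 s → 137,438 seconds.

137,438 seconds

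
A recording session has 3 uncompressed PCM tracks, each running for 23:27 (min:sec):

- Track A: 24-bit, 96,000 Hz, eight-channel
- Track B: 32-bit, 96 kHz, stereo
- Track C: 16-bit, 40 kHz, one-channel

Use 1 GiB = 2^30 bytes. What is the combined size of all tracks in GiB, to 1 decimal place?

4.1 GiB

23:27 (min:sec) = 1,407 s.
Track A: 96,000 × 1,407 × 3 × 8 = 3,241,728,000 bytes.
Track B: 96,000 × 1,407 × 4 × 2 = 1,080,576,000 bytes.
Track C: 40,000 × 1,407 × 2 × 1 = 112,560,000 bytes.
Total = 4,434,864,000 bytes = 4.1 GiB.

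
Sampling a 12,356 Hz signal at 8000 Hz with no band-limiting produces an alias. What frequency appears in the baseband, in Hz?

3,644 Hz

Nyquist = 8,000/2 = 4,000 Hz; 12,356 Hz exceeds it.
Alias = |12,356 − 2×8,000| = |12,356 − 16,000| = 3,644 Hz.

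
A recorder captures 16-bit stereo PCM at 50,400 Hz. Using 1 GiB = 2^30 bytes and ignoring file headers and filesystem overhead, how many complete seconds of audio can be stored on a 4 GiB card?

Uncompressed byte rate = 50,400 × 2 × 2 = 201,600 bytes/s.
Capacity = 4 × 1,073,741,824 = 4,294,967,296 bytes.
4,294,967,296 / 201,600 ≈ 21304.4 s → 21,304 seconds.

21,304 seconds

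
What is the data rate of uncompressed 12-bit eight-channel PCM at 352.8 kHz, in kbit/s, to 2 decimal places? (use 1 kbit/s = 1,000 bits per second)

33868.80 kbit/s

Bit rate = 352,800 × 12 × 8 = 33,868,800 bits/s.
= 33868.80 kbit/s.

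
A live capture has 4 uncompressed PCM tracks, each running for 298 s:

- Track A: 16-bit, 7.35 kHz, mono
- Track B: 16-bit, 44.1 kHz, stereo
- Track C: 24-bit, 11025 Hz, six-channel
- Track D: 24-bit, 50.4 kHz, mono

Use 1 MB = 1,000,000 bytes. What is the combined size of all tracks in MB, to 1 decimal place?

Track A: 7,350 × 298 × 2 × 1 = 4,380,600 bytes.
Track B: 44,100 × 298 × 2 × 2 = 52,567,200 bytes.
Track C: 11,025 × 298 × 3 × 6 = 59,138,100 bytes.
Track D: 50,400 × 298 × 3 × 1 = 45,057,600 bytes.
Total = 161,143,500 bytes = 161.1 MB.

161.1 MB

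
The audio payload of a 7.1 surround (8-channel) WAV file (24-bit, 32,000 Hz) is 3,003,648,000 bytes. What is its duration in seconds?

3,911 seconds

Byte rate = 32,000 × 3 × 8 = 768,000 bytes/s.
Duration = 3,003,648,000 / 768,000 = 3,911 s.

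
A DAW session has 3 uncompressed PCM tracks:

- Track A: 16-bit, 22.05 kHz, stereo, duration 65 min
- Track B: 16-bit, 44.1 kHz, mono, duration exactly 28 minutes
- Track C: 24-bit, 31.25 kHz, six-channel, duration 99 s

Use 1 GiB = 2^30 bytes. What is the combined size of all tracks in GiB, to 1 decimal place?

0.5 GiB

Track A: 65 min = 3,900 s; 22,050 × 3,900 × 2 × 2 = 343,980,000 bytes.
Track B: exactly 28 minutes = 1,680 s; 44,100 × 1,680 × 2 × 1 = 148,176,000 bytes.
Track C: 31,250 × 99 × 3 × 6 = 55,687,500 bytes.
Total = 547,843,500 bytes = 0.5 GiB.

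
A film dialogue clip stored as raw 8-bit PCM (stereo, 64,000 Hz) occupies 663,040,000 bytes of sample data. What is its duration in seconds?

5,180 seconds

Byte rate = 64,000 × 1 × 2 = 128,000 bytes/s.
Duration = 663,040,000 / 128,000 = 5,180 s.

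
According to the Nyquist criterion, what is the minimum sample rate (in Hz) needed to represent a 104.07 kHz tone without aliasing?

208,140 Hz

Minimum sample rate = 2 × 104,070 Hz = 208,140 Hz.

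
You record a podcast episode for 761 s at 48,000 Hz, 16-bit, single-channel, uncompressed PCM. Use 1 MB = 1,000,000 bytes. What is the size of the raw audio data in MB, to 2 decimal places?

73.06 MB

Bytes = 48,000 samples/s × 761 s × 2 bytes/sample × 1 ch = 73,056,000 bytes.
73,056,000 / 1,000,000 = 73.06 MB.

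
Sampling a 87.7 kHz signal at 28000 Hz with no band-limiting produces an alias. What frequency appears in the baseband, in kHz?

Nyquist = 28,000/2 = 14,000 Hz; 87,700 Hz exceeds it.
Alias = |87,700 − 3×28,000| = |87,700 − 84,000| = 3,700 Hz = 3.7 kHz.

3.7 kHz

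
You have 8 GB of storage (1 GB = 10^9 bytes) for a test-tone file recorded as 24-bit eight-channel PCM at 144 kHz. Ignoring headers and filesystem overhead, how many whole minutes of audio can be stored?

Uncompressed byte rate = 144,000 × 3 × 8 = 3,456,000 bytes/s.
Capacity = 8 × 1,000,000,000 = 8,000,000,000 bytes.
8,000,000,000 / 3,456,000 ≈ 2314.81 s → 38 minutes.

38 minutes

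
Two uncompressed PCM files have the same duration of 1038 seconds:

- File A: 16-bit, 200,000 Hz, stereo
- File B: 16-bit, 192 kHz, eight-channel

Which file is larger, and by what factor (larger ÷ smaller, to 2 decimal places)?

File B, by a factor of 3.84

File A: 200,000 × 2 × 2 = 800,000 bytes/s.
File B: 192,000 × 2 × 8 = 3,072,000 bytes/s.
File B is larger; ratio = 3,188,736,000 / 830,400,000 = 3.84.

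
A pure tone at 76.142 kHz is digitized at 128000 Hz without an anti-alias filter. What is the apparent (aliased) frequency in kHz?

51.858 kHz

Nyquist = 128,000/2 = 64,000 Hz; 76,142 Hz exceeds it.
Alias = |76,142 − 1×128,000| = |76,142 − 128,000| = 51,858 Hz = 51.858 kHz.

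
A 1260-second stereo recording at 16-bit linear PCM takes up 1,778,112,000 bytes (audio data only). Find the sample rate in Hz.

352,800 Hz

Bytes = sample_rate × seconds × bytes_per_sample × channels.
sample_rate = 1,778,112,000 / (1,260 × 2 × 2) = 1,778,112,000 / 5,040 = 352,800 Hz.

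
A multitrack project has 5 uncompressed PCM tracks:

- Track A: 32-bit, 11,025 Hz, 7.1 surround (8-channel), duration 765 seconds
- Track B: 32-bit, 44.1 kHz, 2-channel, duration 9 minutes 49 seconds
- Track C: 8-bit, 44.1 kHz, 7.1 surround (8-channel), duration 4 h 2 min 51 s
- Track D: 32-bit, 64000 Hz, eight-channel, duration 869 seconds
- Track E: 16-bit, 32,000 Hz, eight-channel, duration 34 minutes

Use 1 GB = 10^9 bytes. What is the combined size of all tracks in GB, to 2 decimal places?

8.44 GB

Track A: 11,025 × 765 × 4 × 8 = 269,892,000 bytes.
Track B: 9 minutes 49 seconds = 589 s; 44,100 × 589 × 4 × 2 = 207,799,200 bytes.
Track C: 4 h 2 min 51 s = 14,571 s; 44,100 × 14,571 × 1 × 8 = 5,140,648,800 bytes.
Track D: 64,000 × 869 × 4 × 8 = 1,779,712,000 bytes.
Track E: 34 minutes = 2,040 s; 32,000 × 2,040 × 2 × 8 = 1,044,480,000 bytes.
Total = 8,442,532,000 bytes = 8.44 GB.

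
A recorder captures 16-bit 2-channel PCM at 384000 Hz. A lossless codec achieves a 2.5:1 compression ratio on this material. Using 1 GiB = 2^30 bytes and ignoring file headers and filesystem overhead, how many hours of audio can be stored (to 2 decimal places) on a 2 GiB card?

0.97 hours

Uncompressed byte rate = 384,000 × 2 × 2 = 1,536,000 bytes/s.
After 2.5:1 compression, effective rate ≈ 614400 bytes/s.
Capacity = 2 × 1,073,741,824 = 2,147,483,648 bytes.
2,147,483,648 / effective rate ≈ 3495.25 s → 0.97 hours.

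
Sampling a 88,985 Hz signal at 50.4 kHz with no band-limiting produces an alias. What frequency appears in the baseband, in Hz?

Nyquist = 50,400/2 = 25,200 Hz; 88,985 Hz exceeds it.
Alias = |88,985 − 2×50,400| = |88,985 − 100,800| = 11,815 Hz.

11,815 Hz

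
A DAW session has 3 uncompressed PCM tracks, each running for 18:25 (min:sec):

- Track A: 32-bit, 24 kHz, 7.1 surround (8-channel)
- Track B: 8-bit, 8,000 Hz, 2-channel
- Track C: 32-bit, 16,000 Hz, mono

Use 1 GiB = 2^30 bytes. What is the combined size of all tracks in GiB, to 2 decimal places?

0.87 GiB

18:25 (min:sec) = 1,105 s.
Track A: 24,000 × 1,105 × 4 × 8 = 848,640,000 bytes.
Track B: 8,000 × 1,105 × 1 × 2 = 17,680,000 bytes.
Track C: 16,000 × 1,105 × 4 × 1 = 70,720,000 bytes.
Total = 937,040,000 bytes = 0.87 GiB.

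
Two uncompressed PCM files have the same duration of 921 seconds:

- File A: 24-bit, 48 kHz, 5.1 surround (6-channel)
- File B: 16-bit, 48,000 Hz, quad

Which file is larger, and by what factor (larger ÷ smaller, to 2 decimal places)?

File A: 48,000 × 3 × 6 = 864,000 bytes/s.
File B: 48,000 × 2 × 4 = 384,000 bytes/s.
File A is larger; ratio = 795,744,000 / 353,664,000 = 2.25.

File A, by a factor of 2.25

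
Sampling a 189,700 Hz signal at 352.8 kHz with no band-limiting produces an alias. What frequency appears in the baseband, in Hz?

163,100 Hz

Nyquist = 352,800/2 = 176,400 Hz; 189,700 Hz exceeds it.
Alias = |189,700 − 1×352,800| = |189,700 − 352,800| = 163,100 Hz.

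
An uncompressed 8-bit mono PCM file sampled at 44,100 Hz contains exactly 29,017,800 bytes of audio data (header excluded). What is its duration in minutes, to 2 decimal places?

10.97 minutes

Byte rate = 44,100 × 1 × 1 = 44,100 bytes/s.
Duration = 29,017,800 / 44,100 = 658 s.
658 s / 60 = 10.97 minutes.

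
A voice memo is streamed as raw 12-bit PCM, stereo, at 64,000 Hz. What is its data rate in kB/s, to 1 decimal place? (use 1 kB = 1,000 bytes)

Bit rate = 64,000 × 12 × 2 = 1,536,000 bits/s.
1,536,000 / 8 = 192,000 B/s = 192.0 kB/s.

192.0 kB/s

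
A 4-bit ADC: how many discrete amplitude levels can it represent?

2^4 = 16.

16 levels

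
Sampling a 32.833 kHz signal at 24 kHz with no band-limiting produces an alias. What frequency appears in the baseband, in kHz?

Nyquist = 24,000/2 = 12,000 Hz; 32,833 Hz exceeds it.
Alias = |32,833 − 1×24,000| = |32,833 − 24,000| = 8,833 Hz = 8.833 kHz.

8.833 kHz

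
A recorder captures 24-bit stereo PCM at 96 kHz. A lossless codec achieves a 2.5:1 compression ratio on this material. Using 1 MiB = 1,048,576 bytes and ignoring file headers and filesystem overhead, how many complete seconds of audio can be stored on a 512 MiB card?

Uncompressed byte rate = 96,000 × 3 × 2 = 576,000 bytes/s.
After 2.5:1 compression, effective rate ≈ 230400 bytes/s.
Capacity = 512 × 1,048,576 = 536,870,912 bytes.
536,870,912 / effective rate ≈ 2330.17 s → 2,330 seconds.

2,330 seconds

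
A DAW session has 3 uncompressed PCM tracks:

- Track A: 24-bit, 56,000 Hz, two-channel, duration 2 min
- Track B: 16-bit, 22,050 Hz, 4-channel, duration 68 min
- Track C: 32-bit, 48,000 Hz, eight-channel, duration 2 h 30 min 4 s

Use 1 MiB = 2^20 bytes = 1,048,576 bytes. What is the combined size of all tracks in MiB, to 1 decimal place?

13914.3 MiB

Track A: 2 min = 120 s; 56,000 × 120 × 3 × 2 = 40,320,000 bytes.
Track B: 68 min = 4,080 s; 22,050 × 4,080 × 2 × 4 = 719,712,000 bytes.
Track C: 2 h 30 min 4 s = 9,004 s; 48,000 × 9,004 × 4 × 8 = 13,830,144,000 bytes.
Total = 14,590,176,000 bytes = 13914.3 MiB.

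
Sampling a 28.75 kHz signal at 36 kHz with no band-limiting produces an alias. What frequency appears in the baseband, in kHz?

Nyquist = 36,000/2 = 18,000 Hz; 28,750 Hz exceeds it.
Alias = |28,750 − 1×36,000| = |28,750 − 36,000| = 7,250 Hz = 7.25 kHz.

7.25 kHz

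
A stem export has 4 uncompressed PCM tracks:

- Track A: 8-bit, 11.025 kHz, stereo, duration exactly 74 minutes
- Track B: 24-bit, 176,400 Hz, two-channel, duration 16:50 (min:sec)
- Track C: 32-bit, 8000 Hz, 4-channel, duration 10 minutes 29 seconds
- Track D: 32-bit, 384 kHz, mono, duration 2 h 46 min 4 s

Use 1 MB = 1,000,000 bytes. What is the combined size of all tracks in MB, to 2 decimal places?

16552.10 MB

Track A: exactly 74 minutes = 4,440 s; 11,025 × 4,440 × 1 × 2 = 97,902,000 bytes.
Track B: 16:50 (min:sec) = 1,010 s; 176,400 × 1,010 × 3 × 2 = 1,068,984,000 bytes.
Track C: 10 minutes 29 seconds = 629 s; 8,000 × 629 × 4 × 4 = 80,512,000 bytes.
Track D: 2 h 46 min 4 s = 9,964 s; 384,000 × 9,964 × 4 × 1 = 15,304,704,000 bytes.
Total = 16,552,102,000 bytes = 16552.10 MB.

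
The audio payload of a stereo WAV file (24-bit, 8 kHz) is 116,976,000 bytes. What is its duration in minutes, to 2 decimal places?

Byte rate = 8,000 × 3 × 2 = 48,000 bytes/s.
Duration = 116,976,000 / 48,000 = 2,437 s.
2,437 s / 60 = 40.62 minutes.

40.62 minutes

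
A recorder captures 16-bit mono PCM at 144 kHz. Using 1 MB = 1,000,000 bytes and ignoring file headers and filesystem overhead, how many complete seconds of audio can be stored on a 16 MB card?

55 seconds

Uncompressed byte rate = 144,000 × 2 × 1 = 288,000 bytes/s.
Capacity = 16 × 1,000,000 = 16,000,000 bytes.
16,000,000 / 288,000 ≈ 55.56 s → 55 seconds.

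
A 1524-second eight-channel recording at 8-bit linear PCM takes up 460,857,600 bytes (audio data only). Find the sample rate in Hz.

37,800 Hz

Bytes = sample_rate × seconds × bytes_per_sample × channels.
sample_rate = 460,857,600 / (1,524 × 1 × 8) = 460,857,600 / 12,192 = 37,800 Hz.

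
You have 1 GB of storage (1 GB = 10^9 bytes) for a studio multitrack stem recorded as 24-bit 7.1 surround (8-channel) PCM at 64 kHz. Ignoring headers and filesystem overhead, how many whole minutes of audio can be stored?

10 minutes

Uncompressed byte rate = 64,000 × 3 × 8 = 1,536,000 bytes/s.
Capacity = 1 × 1,000,000,000 = 1,000,000,000 bytes.
1,000,000,000 / 1,536,000 ≈ 651.04 s → 10 minutes.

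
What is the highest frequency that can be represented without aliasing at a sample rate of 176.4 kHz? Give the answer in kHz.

Nyquist frequency = sample rate / 2 = 176,400 / 2 = 88.2 kHz.

88.2 kHz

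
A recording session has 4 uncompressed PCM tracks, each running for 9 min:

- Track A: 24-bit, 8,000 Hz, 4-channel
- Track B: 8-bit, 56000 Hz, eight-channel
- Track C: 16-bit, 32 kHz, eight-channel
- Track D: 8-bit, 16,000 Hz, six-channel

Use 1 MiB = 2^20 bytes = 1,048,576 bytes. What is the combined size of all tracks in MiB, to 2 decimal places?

593.26 MiB

9 min = 540 s.
Track A: 8,000 × 540 × 3 × 4 = 51,840,000 bytes.
Track B: 56,000 × 540 × 1 × 8 = 241,920,000 bytes.
Track C: 32,000 × 540 × 2 × 8 = 276,480,000 bytes.
Track D: 16,000 × 540 × 1 × 6 = 51,840,000 bytes.
Total = 622,080,000 bytes = 593.26 MiB.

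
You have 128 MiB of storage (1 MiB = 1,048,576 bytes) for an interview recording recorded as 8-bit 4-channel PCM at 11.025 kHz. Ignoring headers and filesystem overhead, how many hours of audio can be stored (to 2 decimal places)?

Uncompressed byte rate = 11,025 × 1 × 4 = 44,100 bytes/s.
Capacity = 128 × 1,048,576 = 134,217,728 bytes.
134,217,728 / 44,100 ≈ 3043.49 s → 0.85 hours.

0.85 hours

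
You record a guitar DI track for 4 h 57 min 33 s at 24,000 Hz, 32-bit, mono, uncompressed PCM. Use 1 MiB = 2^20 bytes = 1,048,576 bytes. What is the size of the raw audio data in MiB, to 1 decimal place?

1634.5 MiB

Duration = 4 h 57 min 33 s = 17,853 s.
Bytes = 24,000 samples/s × 17,853 s × 4 bytes/sample × 1 ch = 1,713,888,000 bytes.
1,713,888,000 / 1,048,576 = 1634.5 MiB.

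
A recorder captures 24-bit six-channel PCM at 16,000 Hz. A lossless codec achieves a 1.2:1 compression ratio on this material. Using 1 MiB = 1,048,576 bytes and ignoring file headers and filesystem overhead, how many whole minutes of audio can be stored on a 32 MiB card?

2 minutes

Uncompressed byte rate = 16,000 × 3 × 6 = 288,000 bytes/s.
After 1.2:1 compression, effective rate ≈ 240000 bytes/s.
Capacity = 32 × 1,048,576 = 33,554,432 bytes.
33,554,432 / effective rate ≈ 139.81 s → 2 minutes.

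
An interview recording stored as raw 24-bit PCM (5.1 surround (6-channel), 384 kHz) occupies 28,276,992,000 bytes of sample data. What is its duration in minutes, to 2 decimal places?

Byte rate = 384,000 × 3 × 6 = 6,912,000 bytes/s.
Duration = 28,276,992,000 / 6,912,000 = 4,091 s.
4,091 s / 60 = 68.18 minutes.

68.18 minutes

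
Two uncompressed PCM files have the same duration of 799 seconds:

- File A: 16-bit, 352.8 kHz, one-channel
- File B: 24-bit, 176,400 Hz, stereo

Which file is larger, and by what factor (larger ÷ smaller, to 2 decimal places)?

File B, by a factor of 1.50

File A: 352,800 × 2 × 1 = 705,600 bytes/s.
File B: 176,400 × 3 × 2 = 1,058,400 bytes/s.
File B is larger; ratio = 845,661,600 / 563,774,400 = 1.50.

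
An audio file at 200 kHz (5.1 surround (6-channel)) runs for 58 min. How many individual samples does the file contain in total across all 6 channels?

4,176,000,000 samples

58 min = 3,480 s.
200,000 × 3,480 s × 6 ch = 4,176,000,000 samples.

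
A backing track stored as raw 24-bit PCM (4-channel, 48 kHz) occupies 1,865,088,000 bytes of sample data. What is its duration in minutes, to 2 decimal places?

Byte rate = 48,000 × 3 × 4 = 576,000 bytes/s.
Duration = 1,865,088,000 / 576,000 = 3,238 s.
3,238 s / 60 = 53.97 minutes.

53.97 minutes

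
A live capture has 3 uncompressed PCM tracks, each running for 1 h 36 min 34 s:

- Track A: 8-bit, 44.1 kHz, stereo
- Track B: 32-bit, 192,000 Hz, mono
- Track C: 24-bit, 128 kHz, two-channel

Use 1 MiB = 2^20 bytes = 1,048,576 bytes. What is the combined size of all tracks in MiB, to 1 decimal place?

8974.7 MiB

1 h 36 min 34 s = 5,794 s.
Track A: 44,100 × 5,794 × 1 × 2 = 511,030,800 bytes.
Track B: 192,000 × 5,794 × 4 × 1 = 4,449,792,000 bytes.
Track C: 128,000 × 5,794 × 3 × 2 = 4,449,792,000 bytes.
Total = 9,410,614,800 bytes = 8974.7 MiB.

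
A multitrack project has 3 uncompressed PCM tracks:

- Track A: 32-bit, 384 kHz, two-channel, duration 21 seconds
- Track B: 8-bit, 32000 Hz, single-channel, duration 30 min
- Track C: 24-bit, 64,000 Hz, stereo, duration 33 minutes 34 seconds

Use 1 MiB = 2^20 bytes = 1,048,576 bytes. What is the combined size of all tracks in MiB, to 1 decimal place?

854.0 MiB

Track A: 384,000 × 21 × 4 × 2 = 64,512,000 bytes.
Track B: 30 min = 1,800 s; 32,000 × 1,800 × 1 × 1 = 57,600,000 bytes.
Track C: 33 minutes 34 seconds = 2,014 s; 64,000 × 2,014 × 3 × 2 = 773,376,000 bytes.
Total = 895,488,000 bytes = 854.0 MiB.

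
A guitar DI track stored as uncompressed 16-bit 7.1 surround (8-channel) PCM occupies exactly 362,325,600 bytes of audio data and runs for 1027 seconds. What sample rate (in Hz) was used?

Bytes = sample_rate × seconds × bytes_per_sample × channels.
sample_rate = 362,325,600 / (1,027 × 2 × 8) = 362,325,600 / 16,432 = 22,050 Hz.

22,050 Hz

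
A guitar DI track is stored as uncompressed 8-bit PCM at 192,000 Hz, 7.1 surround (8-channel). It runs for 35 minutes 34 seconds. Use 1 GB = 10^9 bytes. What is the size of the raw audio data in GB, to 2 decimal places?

3.28 GB

Duration = 35 minutes 34 seconds = 2,134 s.
Bytes = 192,000 samples/s × 2,134 s × 1 bytes/sample × 8 ch = 3,277,824,000 bytes.
3,277,824,000 / 1,000,000,000 = 3.28 GB.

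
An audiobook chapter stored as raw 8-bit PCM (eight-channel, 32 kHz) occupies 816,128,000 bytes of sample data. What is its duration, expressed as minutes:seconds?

Byte rate = 32,000 × 1 × 8 = 256,000 bytes/s.
Duration = 816,128,000 / 256,000 = 3,188 s.
3,188 s = 53:08.

53:08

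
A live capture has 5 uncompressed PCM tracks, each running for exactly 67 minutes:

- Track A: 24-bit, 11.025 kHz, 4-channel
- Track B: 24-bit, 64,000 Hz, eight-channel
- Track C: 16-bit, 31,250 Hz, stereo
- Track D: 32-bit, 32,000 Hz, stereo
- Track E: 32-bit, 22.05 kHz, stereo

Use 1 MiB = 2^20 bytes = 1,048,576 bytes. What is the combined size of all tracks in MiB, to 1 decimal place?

exactly 67 minutes = 4,020 s.
Track A: 11,025 × 4,020 × 3 × 4 = 531,846,000 bytes.
Track B: 64,000 × 4,020 × 3 × 8 = 6,174,720,000 bytes.
Track C: 31,250 × 4,020 × 2 × 2 = 502,500,000 bytes.
Track D: 32,000 × 4,020 × 4 × 2 = 1,029,120,000 bytes.
Track E: 22,050 × 4,020 × 4 × 2 = 709,128,000 bytes.
Total = 8,947,314,000 bytes = 8532.8 MiB.

8532.8 MiB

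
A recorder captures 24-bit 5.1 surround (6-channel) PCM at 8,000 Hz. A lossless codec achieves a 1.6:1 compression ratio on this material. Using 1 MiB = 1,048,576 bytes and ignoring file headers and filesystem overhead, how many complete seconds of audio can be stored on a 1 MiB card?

11 seconds

Uncompressed byte rate = 8,000 × 3 × 6 = 144,000 bytes/s.
After 1.6:1 compression, effective rate ≈ 90000 bytes/s.
Capacity = 1 × 1,048,576 = 1,048,576 bytes.
1,048,576 / effective rate ≈ 11.65 s → 11 seconds.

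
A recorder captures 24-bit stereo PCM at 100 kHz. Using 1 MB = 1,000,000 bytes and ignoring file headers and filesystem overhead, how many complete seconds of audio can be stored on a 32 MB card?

53 seconds

Uncompressed byte rate = 100,000 × 3 × 2 = 600,000 bytes/s.
Capacity = 32 × 1,000,000 = 32,000,000 bytes.
32,000,000 / 600,000 ≈ 53.33 s → 53 seconds.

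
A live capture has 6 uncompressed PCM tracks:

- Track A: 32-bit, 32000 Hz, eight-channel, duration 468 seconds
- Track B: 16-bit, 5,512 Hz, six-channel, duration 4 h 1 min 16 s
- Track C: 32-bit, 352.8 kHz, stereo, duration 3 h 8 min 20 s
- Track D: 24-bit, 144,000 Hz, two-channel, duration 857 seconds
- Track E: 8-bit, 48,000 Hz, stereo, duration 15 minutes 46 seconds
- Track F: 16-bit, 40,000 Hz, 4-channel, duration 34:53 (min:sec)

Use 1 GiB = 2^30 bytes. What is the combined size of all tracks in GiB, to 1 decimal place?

Track A: 32,000 × 468 × 4 × 8 = 479,232,000 bytes.
Track B: 4 h 1 min 16 s = 14,476 s; 5,512 × 14,476 × 2 × 6 = 957,500,544 bytes.
Track C: 3 h 8 min 20 s = 11,300 s; 352,800 × 11,300 × 4 × 2 = 31,893,120,000 bytes.
Track D: 144,000 × 857 × 3 × 2 = 740,448,000 bytes.
Track E: 15 minutes 46 seconds = 946 s; 48,000 × 946 × 1 × 2 = 90,816,000 bytes.
Track F: 34:53 (min:sec) = 2,093 s; 40,000 × 2,093 × 2 × 4 = 669,760,000 bytes.
Total = 34,830,876,544 bytes = 32.4 GiB.

32.4 GiB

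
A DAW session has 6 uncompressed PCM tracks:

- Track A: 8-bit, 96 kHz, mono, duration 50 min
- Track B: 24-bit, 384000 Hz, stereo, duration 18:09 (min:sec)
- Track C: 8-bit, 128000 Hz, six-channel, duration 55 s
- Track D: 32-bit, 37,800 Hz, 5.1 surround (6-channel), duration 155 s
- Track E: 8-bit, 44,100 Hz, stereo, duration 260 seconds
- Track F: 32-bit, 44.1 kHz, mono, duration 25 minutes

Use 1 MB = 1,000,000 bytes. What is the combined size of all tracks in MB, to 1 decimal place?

3267.4 MB

Track A: 50 min = 3,000 s; 96,000 × 3,000 × 1 × 1 = 288,000,000 bytes.
Track B: 18:09 (min:sec) = 1,089 s; 384,000 × 1,089 × 3 × 2 = 2,509,056,000 bytes.
Track C: 128,000 × 55 × 1 × 6 = 42,240,000 bytes.
Track D: 37,800 × 155 × 4 × 6 = 140,616,000 bytes.
Track E: 44,100 × 260 × 1 × 2 = 22,932,000 bytes.
Track F: 25 minutes = 1,500 s; 44,100 × 1,500 × 4 × 1 = 264,600,000 bytes.
Total = 3,267,444,000 bytes = 3267.4 MB.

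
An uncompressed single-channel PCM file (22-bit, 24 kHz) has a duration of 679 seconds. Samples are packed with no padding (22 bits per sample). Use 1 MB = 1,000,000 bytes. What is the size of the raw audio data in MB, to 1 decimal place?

44.8 MB

Bits = 24,000 × 679 × 22 × 1 = 358,512,000 bits = 44,814,000 bytes.
44,814,000 / 1,000,000 = 44.8 MB.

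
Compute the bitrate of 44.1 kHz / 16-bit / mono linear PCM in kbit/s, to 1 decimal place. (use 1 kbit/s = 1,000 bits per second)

Bit rate = 44,100 × 16 × 1 = 705,600 bits/s.
= 705.6 kbit/s.

705.6 kbit/s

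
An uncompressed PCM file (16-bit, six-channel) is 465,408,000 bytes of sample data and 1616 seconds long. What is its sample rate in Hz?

Bytes = sample_rate × seconds × bytes_per_sample × channels.
sample_rate = 465,408,000 / (1,616 × 2 × 6) = 465,408,000 / 19,392 = 24,000 Hz.

24,000 Hz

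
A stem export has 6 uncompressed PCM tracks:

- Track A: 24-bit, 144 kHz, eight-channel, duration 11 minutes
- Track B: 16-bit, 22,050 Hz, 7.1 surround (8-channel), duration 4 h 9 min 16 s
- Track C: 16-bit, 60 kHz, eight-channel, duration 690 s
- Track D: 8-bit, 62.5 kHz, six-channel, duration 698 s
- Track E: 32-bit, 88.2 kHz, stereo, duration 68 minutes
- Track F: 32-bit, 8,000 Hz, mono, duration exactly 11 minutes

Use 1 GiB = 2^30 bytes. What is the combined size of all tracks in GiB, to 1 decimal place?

10.6 GiB

Track A: 11 minutes = 660 s; 144,000 × 660 × 3 × 8 = 2,280,960,000 bytes.
Track B: 4 h 9 min 16 s = 14,956 s; 22,050 × 14,956 × 2 × 8 = 5,276,476,800 bytes.
Track C: 60,000 × 690 × 2 × 8 = 662,400,000 bytes.
Track D: 62,500 × 698 × 1 × 6 = 261,750,000 bytes.
Track E: 68 minutes = 4,080 s; 88,200 × 4,080 × 4 × 2 = 2,878,848,000 bytes.
Track F: exactly 11 minutes = 660 s; 8,000 × 660 × 4 × 1 = 21,120,000 bytes.
Total = 11,381,554,800 bytes = 10.6 GiB.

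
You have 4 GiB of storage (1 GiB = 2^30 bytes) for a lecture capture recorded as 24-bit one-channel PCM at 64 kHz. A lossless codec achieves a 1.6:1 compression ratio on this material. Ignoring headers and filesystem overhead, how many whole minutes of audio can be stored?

596 minutes

Uncompressed byte rate = 64,000 × 3 × 1 = 192,000 bytes/s.
After 1.6:1 compression, effective rate ≈ 120000 bytes/s.
Capacity = 4 × 1,073,741,824 = 4,294,967,296 bytes.
4,294,967,296 / effective rate ≈ 35791.39 s → 596 minutes.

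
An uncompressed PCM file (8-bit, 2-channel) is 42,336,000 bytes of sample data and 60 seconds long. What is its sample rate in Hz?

352,800 Hz

Bytes = sample_rate × seconds × bytes_per_sample × channels.
sample_rate = 42,336,000 / (60 × 1 × 2) = 42,336,000 / 120 = 352,800 Hz.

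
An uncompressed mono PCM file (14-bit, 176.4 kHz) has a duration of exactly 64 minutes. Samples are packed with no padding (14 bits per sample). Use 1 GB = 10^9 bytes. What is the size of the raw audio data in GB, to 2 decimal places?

Duration = exactly 64 minutes = 3,840 s.
Bits = 176,400 × 3,840 × 14 × 1 = 9,483,264,000 bits = 1,185,408,000 bytes.
1,185,408,000 / 1,000,000,000 = 1.19 GB.

1.19 GB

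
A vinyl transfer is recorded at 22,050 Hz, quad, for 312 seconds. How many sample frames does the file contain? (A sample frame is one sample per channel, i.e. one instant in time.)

6,879,600 sample frames

22,050 samples/s × 312 s = 6,879,600 frames.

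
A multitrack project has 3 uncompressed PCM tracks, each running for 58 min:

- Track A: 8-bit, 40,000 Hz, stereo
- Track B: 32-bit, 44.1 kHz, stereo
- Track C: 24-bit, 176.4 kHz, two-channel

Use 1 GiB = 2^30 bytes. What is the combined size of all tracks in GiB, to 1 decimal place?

58 min = 3,480 s.
Track A: 40,000 × 3,480 × 1 × 2 = 278,400,000 bytes.
Track B: 44,100 × 3,480 × 4 × 2 = 1,227,744,000 bytes.
Track C: 176,400 × 3,480 × 3 × 2 = 3,683,232,000 bytes.
Total = 5,189,376,000 bytes = 4.8 GiB.

4.8 GiB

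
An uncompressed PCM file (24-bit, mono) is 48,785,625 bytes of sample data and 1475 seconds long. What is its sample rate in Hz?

11,025 Hz

Bytes = sample_rate × seconds × bytes_per_sample × channels.
sample_rate = 48,785,625 / (1,475 × 3 × 1) = 48,785,625 / 4,425 = 11,025 Hz.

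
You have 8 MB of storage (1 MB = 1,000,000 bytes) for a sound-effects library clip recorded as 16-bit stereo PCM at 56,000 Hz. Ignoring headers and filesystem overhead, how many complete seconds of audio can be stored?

35 seconds

Uncompressed byte rate = 56,000 × 2 × 2 = 224,000 bytes/s.
Capacity = 8 × 1,000,000 = 8,000,000 bytes.
8,000,000 / 224,000 ≈ 35.71 s → 35 seconds.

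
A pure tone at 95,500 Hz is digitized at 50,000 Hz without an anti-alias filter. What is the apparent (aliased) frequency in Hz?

4,500 Hz

Nyquist = 50,000/2 = 25,000 Hz; 95,500 Hz exceeds it.
Alias = |95,500 − 2×50,000| = |95,500 − 100,000| = 4,500 Hz.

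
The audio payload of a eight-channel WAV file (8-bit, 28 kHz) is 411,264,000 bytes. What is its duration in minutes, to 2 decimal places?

Byte rate = 28,000 × 1 × 8 = 224,000 bytes/s.
Duration = 411,264,000 / 224,000 = 1,836 s.
1,836 s / 60 = 30.60 minutes.

30.60 minutes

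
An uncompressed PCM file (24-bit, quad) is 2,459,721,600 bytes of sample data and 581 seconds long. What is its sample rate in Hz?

352,800 Hz

Bytes = sample_rate × seconds × bytes_per_sample × channels.
sample_rate = 2,459,721,600 / (581 × 3 × 4) = 2,459,721,600 / 6,972 = 352,800 Hz.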